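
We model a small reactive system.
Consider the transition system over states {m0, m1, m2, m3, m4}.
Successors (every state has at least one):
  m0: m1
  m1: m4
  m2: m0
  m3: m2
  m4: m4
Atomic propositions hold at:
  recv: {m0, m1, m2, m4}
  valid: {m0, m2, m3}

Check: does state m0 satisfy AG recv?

AG recv: greatest fixpoint, start Z0 = {m0, m1, m2, m4}, keep only states in Sat with every successor in Z. Already a fixed point.
Sat(AG recv) = {m0, m1, m2, m4}
m0 ∈ Sat(AG recv) = {m0, m1, m2, m4}, so the formula holds at m0.

Yes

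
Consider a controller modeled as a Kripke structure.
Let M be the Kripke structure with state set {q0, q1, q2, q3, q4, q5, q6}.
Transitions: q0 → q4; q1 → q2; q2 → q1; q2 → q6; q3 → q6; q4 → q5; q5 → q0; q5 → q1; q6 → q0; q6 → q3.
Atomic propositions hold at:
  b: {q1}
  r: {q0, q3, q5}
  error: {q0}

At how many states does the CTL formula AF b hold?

AF b: least fixpoint, start Z0 = {q1}, add states with every successor in Z. Already a fixed point.
Sat(AF b) = {q1}
|Sat(AF b)| = |{q1}| = 1.

1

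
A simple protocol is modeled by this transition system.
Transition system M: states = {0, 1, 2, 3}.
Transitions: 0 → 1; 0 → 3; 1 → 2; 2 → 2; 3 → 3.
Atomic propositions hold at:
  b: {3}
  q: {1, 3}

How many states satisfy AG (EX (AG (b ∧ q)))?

1

Sat(b ∧ q) = {3}
AG (b ∧ q): greatest fixpoint, start Z0 = {3}, keep only states in Sat with every successor in Z. Already a fixed point.
Sat(AG (b ∧ q)) = {3}
Sat(EX (AG (b ∧ q))) = {s : some successor in {3}} = {0, 3}
AG (EX (AG (b ∧ q))): greatest fixpoint, start Z0 = {0, 3}, keep only states in Sat with every successor in Z. Z1 = {3}; fixed.
Sat(AG (EX (AG (b ∧ q)))) = {3}
|Sat(AG (EX (AG (b ∧ q))))| = |{3}| = 1.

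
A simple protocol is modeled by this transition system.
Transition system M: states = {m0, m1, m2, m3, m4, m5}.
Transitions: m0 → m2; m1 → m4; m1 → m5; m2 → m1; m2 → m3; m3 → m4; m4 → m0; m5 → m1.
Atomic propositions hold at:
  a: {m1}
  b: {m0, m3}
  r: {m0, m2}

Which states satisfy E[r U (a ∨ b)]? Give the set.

{m0, m1, m2, m3}

Sat(a ∨ b) = {m0, m1, m3}
E[r U (a ∨ b)]: least fixpoint, start Z0 = Sat((a ∨ b)) = {m0, m1, m3}, add states in Sat(r) with some successor in Z. Z1 = {m0, m1, m2, m3}; fixed.
Sat(E[r U (a ∨ b)]) = {m0, m1, m2, m3}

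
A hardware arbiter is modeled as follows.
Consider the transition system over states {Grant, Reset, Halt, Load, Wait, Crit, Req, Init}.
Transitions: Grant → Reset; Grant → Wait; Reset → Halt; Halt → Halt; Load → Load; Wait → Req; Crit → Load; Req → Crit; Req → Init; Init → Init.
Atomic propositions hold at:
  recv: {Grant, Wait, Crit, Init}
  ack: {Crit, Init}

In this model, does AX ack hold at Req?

Sat(AX ack) = {s : every successor in {Crit, Init}} = {Req, Init}
Req ∈ Sat(AX ack) = {Req, Init}, so the formula holds at Req.

Yes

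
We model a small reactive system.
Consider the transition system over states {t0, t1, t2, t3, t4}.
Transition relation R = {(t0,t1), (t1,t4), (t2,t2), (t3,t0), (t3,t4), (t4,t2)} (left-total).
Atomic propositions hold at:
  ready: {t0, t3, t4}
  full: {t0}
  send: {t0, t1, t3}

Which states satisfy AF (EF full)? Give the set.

{t0, t3}

EF full: least fixpoint, start Z0 = {t0}, add states with some successor in Z. Z1 = {t0, t3}; fixed.
Sat(EF full) = {t0, t3}
AF (EF full): least fixpoint, start Z0 = {t0, t3}, add states with every successor in Z. Already a fixed point.
Sat(AF (EF full)) = {t0, t3}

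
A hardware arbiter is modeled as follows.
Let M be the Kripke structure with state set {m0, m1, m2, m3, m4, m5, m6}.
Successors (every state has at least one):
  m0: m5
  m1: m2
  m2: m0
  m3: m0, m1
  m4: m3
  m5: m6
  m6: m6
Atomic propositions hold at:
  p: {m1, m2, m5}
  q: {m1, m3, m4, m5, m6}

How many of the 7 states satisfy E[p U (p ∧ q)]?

Sat(p ∧ q) = {m1, m5}
E[p U (p ∧ q)]: least fixpoint, start Z0 = Sat((p ∧ q)) = {m1, m5}, add states in Sat(p) with some successor in Z. Already a fixed point.
Sat(E[p U (p ∧ q)]) = {m1, m5}
|Sat(E[p U (p ∧ q)])| = |{m1, m5}| = 2.

2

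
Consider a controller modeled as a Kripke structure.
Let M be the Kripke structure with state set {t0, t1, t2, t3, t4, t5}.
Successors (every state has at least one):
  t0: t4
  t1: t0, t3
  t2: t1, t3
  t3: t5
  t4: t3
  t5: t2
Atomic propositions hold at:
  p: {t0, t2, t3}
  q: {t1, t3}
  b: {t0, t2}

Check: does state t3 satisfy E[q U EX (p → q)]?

Sat(p → q) = {t1, t3, t4, t5}
Sat(EX (p → q)) = {s : some successor in {t1, t3, t4, t5}} = {t0, t1, t2, t3, t4}
E[q U EX (p → q)]: least fixpoint, start Z0 = Sat(EX (p → q)) = {t0, t1, t2, t3, t4}, add states in Sat(q) with some successor in Z. Already a fixed point.
Sat(E[q U EX (p → q)]) = {t0, t1, t2, t3, t4}
t3 ∈ Sat(E[q U EX (p → q)]) = {t0, t1, t2, t3, t4}, so the formula holds at t3.

Yes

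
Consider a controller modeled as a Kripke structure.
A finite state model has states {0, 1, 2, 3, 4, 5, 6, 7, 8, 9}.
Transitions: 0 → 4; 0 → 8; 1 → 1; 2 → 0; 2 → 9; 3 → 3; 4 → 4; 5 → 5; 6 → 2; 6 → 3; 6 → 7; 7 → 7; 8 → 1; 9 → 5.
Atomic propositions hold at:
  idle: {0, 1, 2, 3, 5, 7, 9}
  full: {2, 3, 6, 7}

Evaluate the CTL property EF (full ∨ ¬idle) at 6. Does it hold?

Yes

Sat(¬idle) = {4, 6, 8}
Sat(full ∨ ¬idle) = {2, 3, 4, 6, 7, 8}
EF (full ∨ ¬idle): least fixpoint, start Z0 = {2, 3, 4, 6, 7, 8}, add states with some successor in Z. Z1 = {0, 2, 3, 4, 6, 7, 8}; fixed.
Sat(EF (full ∨ ¬idle)) = {0, 2, 3, 4, 6, 7, 8}
6 ∈ Sat(EF (full ∨ ¬idle)) = {0, 2, 3, 4, 6, 7, 8}, so the formula holds at 6.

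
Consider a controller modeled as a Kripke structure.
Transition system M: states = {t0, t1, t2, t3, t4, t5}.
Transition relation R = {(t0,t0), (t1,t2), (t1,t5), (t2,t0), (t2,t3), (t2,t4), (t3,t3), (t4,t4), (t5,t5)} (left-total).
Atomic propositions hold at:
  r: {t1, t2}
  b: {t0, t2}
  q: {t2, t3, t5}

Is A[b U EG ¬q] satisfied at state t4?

Yes

Sat(¬q) = {t0, t1, t4}
EG ¬q: greatest fixpoint, start Z0 = {t0, t1, t4}, keep only states in Sat with some successor in Z. Z1 = {t0, t4}; fixed.
Sat(EG ¬q) = {t0, t4}
A[b U EG ¬q]: least fixpoint, start Z0 = Sat(EG ¬q) = {t0, t4}, add states in Sat(b) with every successor in Z. Already a fixed point.
Sat(A[b U EG ¬q]) = {t0, t4}
t4 ∈ Sat(A[b U EG ¬q]) = {t0, t4}, so the formula holds at t4.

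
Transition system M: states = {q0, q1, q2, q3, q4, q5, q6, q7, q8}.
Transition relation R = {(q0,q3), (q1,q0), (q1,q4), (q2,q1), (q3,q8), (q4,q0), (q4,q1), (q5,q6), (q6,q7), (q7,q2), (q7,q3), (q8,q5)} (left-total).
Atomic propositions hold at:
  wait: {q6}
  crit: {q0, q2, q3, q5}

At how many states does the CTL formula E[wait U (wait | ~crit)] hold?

5

Sat(~crit) = {q1, q4, q6, q7, q8}
Sat(wait | ~crit) = {q1, q4, q6, q7, q8}
E[wait U (wait | ~crit)]: least fixpoint, start Z0 = Sat((wait | ~crit)) = {q1, q4, q6, q7, q8}, add states in Sat(wait) with some successor in Z. Already a fixed point.
Sat(E[wait U (wait | ~crit)]) = {q1, q4, q6, q7, q8}
|Sat(E[wait U (wait | ~crit)])| = |{q1, q4, q6, q7, q8}| = 5.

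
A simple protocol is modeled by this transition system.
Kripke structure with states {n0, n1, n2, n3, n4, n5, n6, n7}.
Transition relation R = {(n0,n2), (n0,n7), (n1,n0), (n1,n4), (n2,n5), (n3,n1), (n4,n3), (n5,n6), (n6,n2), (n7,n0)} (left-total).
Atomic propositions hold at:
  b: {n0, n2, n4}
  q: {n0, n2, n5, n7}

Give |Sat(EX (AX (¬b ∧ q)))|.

2

Sat(¬b) = {n1, n3, n5, n6, n7}
Sat(¬b ∧ q) = {n5, n7}
Sat(AX (¬b ∧ q)) = {s : every successor in {n5, n7}} = {n2}
Sat(EX (AX (¬b ∧ q))) = {s : some successor in {n2}} = {n0, n6}
|Sat(EX (AX (¬b ∧ q)))| = |{n0, n6}| = 2.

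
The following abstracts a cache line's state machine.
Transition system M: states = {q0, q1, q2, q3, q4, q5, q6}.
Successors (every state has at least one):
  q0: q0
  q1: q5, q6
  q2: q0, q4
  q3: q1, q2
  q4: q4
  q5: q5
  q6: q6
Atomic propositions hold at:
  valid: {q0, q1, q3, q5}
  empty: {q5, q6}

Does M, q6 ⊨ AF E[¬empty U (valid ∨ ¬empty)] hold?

Sat(¬empty) = {q0, q1, q2, q3, q4}
Sat(valid ∨ ¬empty) = {q0, q1, q2, q3, q4, q5}
E[¬empty U (valid ∨ ¬empty)]: least fixpoint, start Z0 = Sat((valid ∨ ¬empty)) = {q0, q1, q2, q3, q4, q5}, add states in Sat(¬empty) with some successor in Z. Already a fixed point.
Sat(E[¬empty U (valid ∨ ¬empty)]) = {q0, q1, q2, q3, q4, q5}
AF E[¬empty U (valid ∨ ¬empty)]: least fixpoint, start Z0 = {q0, q1, q2, q3, q4, q5}, add states with every successor in Z. Already a fixed point.
Sat(AF E[¬empty U (valid ∨ ¬empty)]) = {q0, q1, q2, q3, q4, q5}
q6 ∉ Sat(AF E[¬empty U (valid ∨ ¬empty)]) = {q0, q1, q2, q3, q4, q5}, so the formula does not hold at q6.

No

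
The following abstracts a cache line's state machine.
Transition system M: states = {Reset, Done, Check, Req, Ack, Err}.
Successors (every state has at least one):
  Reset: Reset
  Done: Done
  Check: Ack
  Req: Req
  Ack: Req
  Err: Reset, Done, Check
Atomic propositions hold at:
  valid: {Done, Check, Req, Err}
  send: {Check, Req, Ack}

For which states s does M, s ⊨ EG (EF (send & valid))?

{Check, Req, Ack, Err}

Sat(send & valid) = {Check, Req}
EF (send & valid): least fixpoint, start Z0 = {Check, Req}, add states with some successor in Z. Z1 = {Check, Req, Ack, Err}; fixed.
Sat(EF (send & valid)) = {Check, Req, Ack, Err}
EG (EF (send & valid)): greatest fixpoint, start Z0 = {Check, Req, Ack, Err}, keep only states in Sat with some successor in Z. Already a fixed point.
Sat(EG (EF (send & valid))) = {Check, Req, Ack, Err}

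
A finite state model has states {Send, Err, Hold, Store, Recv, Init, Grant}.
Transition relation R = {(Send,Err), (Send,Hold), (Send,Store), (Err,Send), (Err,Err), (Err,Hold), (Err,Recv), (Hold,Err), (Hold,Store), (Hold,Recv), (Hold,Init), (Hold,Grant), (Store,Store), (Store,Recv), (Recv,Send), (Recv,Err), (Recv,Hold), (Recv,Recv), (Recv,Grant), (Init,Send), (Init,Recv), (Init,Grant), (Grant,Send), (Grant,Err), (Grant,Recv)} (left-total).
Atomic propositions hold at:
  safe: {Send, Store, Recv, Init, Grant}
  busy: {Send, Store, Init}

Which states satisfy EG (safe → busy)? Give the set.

{Send, Err, Hold, Store, Init}

Sat(safe → busy) = {Send, Err, Hold, Store, Init}
EG (safe → busy): greatest fixpoint, start Z0 = {Send, Err, Hold, Store, Init}, keep only states in Sat with some successor in Z. Already a fixed point.
Sat(EG (safe → busy)) = {Send, Err, Hold, Store, Init}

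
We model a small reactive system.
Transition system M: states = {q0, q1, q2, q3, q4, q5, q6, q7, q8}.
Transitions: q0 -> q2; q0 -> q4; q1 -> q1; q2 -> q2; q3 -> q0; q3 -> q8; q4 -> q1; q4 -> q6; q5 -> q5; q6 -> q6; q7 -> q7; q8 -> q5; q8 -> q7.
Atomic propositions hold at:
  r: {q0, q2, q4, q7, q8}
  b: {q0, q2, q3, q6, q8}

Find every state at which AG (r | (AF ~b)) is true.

{q1, q2, q5, q7, q8}

Sat(~b) = {q1, q4, q5, q7}
AF ~b: least fixpoint, start Z0 = {q1, q4, q5, q7}, add states with every successor in Z. Z1 = {q1, q4, q5, q7, q8}; fixed.
Sat(AF ~b) = {q1, q4, q5, q7, q8}
Sat(r | (AF ~b)) = {q0, q1, q2, q4, q5, q7, q8}
AG (r | (AF ~b)): greatest fixpoint, start Z0 = {q0, q1, q2, q4, q5, q7, q8}, keep only states in Sat with every successor in Z. Z1 = {q0, q1, q2, q5, q7, q8}; Z2 = {q1, q2, q5, q7, q8}; fixed.
Sat(AG (r | (AF ~b))) = {q1, q2, q5, q7, q8}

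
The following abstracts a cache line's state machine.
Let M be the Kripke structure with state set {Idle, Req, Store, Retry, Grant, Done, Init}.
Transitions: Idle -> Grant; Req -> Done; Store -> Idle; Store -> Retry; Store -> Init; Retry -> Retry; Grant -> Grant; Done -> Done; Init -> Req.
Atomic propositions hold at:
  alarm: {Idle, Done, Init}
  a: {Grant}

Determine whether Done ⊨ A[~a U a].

Sat(~a) = {Idle, Req, Store, Retry, Done, Init}
A[~a U a]: least fixpoint, start Z0 = Sat(a) = {Grant}, add states in Sat(~a) with every successor in Z. Z1 = {Idle, Grant}; fixed.
Sat(A[~a U a]) = {Idle, Grant}
Done ∉ Sat(A[~a U a]) = {Idle, Grant}, so the formula does not hold at Done.

No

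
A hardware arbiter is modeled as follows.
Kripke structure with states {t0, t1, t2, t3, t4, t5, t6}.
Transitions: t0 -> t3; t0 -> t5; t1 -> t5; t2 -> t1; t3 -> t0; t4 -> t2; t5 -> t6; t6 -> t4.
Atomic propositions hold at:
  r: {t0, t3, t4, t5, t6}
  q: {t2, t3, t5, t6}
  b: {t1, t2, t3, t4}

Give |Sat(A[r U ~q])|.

6

Sat(~q) = {t0, t1, t4}
A[r U ~q]: least fixpoint, start Z0 = Sat(~q) = {t0, t1, t4}, add states in Sat(r) with every successor in Z. Z1 = {t0, t1, t3, t4, t6}; Z2 = {t0, t1, t3, t4, t5, t6}; fixed.
Sat(A[r U ~q]) = {t0, t1, t3, t4, t5, t6}
|Sat(A[r U ~q])| = |{t0, t1, t3, t4, t5, t6}| = 6.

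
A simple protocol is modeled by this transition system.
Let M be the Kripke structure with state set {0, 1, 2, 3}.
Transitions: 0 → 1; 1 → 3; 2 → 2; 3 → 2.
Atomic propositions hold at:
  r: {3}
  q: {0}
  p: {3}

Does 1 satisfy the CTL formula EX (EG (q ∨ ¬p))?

Sat(¬p) = {0, 1, 2}
Sat(q ∨ ¬p) = {0, 1, 2}
EG (q ∨ ¬p): greatest fixpoint, start Z0 = {0, 1, 2}, keep only states in Sat with some successor in Z. Z1 = {0, 2}; Z2 = {2}; fixed.
Sat(EG (q ∨ ¬p)) = {2}
Sat(EX (EG (q ∨ ¬p))) = {s : some successor in {2}} = {2, 3}
1 ∉ Sat(EX (EG (q ∨ ¬p))) = {2, 3}, so the formula does not hold at 1.

No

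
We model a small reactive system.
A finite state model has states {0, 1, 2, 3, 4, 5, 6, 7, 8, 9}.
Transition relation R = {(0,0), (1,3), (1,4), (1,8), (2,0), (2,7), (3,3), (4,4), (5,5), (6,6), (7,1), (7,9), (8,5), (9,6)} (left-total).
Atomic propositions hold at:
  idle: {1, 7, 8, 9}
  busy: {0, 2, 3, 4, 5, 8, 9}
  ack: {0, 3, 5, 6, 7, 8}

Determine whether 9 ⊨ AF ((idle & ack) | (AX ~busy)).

Sat(idle & ack) = {7, 8}
Sat(~busy) = {1, 6, 7}
Sat(AX ~busy) = {s : every successor in {1, 6, 7}} = {6, 9}
Sat((idle & ack) | (AX ~busy)) = {6, 7, 8, 9}
AF ((idle & ack) | (AX ~busy)): least fixpoint, start Z0 = {6, 7, 8, 9}, add states with every successor in Z. Already a fixed point.
Sat(AF ((idle & ack) | (AX ~busy))) = {6, 7, 8, 9}
9 ∈ Sat(AF ((idle & ack) | (AX ~busy))) = {6, 7, 8, 9}, so the formula holds at 9.

Yes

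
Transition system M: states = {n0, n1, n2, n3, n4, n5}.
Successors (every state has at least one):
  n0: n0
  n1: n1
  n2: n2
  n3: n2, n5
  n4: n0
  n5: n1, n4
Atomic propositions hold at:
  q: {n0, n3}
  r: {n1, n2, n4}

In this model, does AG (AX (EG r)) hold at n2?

EG r: greatest fixpoint, start Z0 = {n1, n2, n4}, keep only states in Sat with some successor in Z. Z1 = {n1, n2}; fixed.
Sat(EG r) = {n1, n2}
Sat(AX (EG r)) = {s : every successor in {n1, n2}} = {n1, n2}
AG (AX (EG r)): greatest fixpoint, start Z0 = {n1, n2}, keep only states in Sat with every successor in Z. Already a fixed point.
Sat(AG (AX (EG r))) = {n1, n2}
n2 ∈ Sat(AG (AX (EG r))) = {n1, n2}, so the formula holds at n2.

Yes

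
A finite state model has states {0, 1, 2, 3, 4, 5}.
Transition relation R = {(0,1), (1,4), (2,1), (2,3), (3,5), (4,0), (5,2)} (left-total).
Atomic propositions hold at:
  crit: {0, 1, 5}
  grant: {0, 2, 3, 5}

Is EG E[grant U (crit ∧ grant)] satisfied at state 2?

Sat(crit ∧ grant) = {0, 5}
E[grant U (crit ∧ grant)]: least fixpoint, start Z0 = Sat((crit ∧ grant)) = {0, 5}, add states in Sat(grant) with some successor in Z. Z1 = {0, 3, 5}; Z2 = {0, 2, 3, 5}; fixed.
Sat(E[grant U (crit ∧ grant)]) = {0, 2, 3, 5}
EG E[grant U (crit ∧ grant)]: greatest fixpoint, start Z0 = {0, 2, 3, 5}, keep only states in Sat with some successor in Z. Z1 = {2, 3, 5}; fixed.
Sat(EG E[grant U (crit ∧ grant)]) = {2, 3, 5}
2 ∈ Sat(EG E[grant U (crit ∧ grant)]) = {2, 3, 5}, so the formula holds at 2.

Yes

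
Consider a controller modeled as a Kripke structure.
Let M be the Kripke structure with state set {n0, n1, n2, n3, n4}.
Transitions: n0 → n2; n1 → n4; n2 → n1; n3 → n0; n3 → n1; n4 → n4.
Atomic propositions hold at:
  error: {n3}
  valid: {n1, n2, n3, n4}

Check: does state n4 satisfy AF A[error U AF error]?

AF error: least fixpoint, start Z0 = {n3}, add states with every successor in Z. Already a fixed point.
Sat(AF error) = {n3}
A[error U AF error]: least fixpoint, start Z0 = Sat(AF error) = {n3}, add states in Sat(error) with every successor in Z. Already a fixed point.
Sat(A[error U AF error]) = {n3}
AF A[error U AF error]: least fixpoint, start Z0 = {n3}, add states with every successor in Z. Already a fixed point.
Sat(AF A[error U AF error]) = {n3}
n4 ∉ Sat(AF A[error U AF error]) = {n3}, so the formula does not hold at n4.

No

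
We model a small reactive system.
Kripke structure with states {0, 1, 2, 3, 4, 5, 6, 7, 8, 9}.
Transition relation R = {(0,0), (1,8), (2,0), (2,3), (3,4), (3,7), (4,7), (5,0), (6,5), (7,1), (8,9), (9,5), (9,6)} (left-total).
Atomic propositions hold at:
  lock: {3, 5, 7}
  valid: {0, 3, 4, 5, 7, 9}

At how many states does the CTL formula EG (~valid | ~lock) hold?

2

Sat(~valid) = {1, 2, 6, 8}
Sat(~lock) = {0, 1, 2, 4, 6, 8, 9}
Sat(~valid | ~lock) = {0, 1, 2, 4, 6, 8, 9}
EG (~valid | ~lock): greatest fixpoint, start Z0 = {0, 1, 2, 4, 6, 8, 9}, keep only states in Sat with some successor in Z. Z1 = {0, 1, 2, 8, 9}; Z2 = {0, 1, 2, 8}; Z3 = {0, 1, 2}; Z4 = {0, 2}; fixed.
Sat(EG (~valid | ~lock)) = {0, 2}
|Sat(EG (~valid | ~lock))| = |{0, 2}| = 2.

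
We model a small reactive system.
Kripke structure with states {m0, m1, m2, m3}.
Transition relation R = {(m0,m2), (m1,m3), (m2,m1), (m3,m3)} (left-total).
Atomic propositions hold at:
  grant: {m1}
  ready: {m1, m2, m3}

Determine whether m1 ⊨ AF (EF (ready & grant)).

Yes

Sat(ready & grant) = {m1}
EF (ready & grant): least fixpoint, start Z0 = {m1}, add states with some successor in Z. Z1 = {m1, m2}; Z2 = {m0, m1, m2}; fixed.
Sat(EF (ready & grant)) = {m0, m1, m2}
AF (EF (ready & grant)): least fixpoint, start Z0 = {m0, m1, m2}, add states with every successor in Z. Already a fixed point.
Sat(AF (EF (ready & grant))) = {m0, m1, m2}
m1 ∈ Sat(AF (EF (ready & grant))) = {m0, m1, m2}, so the formula holds at m1.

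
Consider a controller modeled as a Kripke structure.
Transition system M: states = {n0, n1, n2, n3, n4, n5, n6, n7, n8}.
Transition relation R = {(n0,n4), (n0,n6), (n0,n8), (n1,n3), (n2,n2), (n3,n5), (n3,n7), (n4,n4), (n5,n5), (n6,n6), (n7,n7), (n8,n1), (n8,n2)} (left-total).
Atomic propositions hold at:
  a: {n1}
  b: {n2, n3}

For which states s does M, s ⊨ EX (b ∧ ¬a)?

Sat(¬a) = {n0, n2, n3, n4, n5, n6, n7, n8}
Sat(b ∧ ¬a) = {n2, n3}
Sat(EX (b ∧ ¬a)) = {s : some successor in {n2, n3}} = {n1, n2, n8}

{n1, n2, n8}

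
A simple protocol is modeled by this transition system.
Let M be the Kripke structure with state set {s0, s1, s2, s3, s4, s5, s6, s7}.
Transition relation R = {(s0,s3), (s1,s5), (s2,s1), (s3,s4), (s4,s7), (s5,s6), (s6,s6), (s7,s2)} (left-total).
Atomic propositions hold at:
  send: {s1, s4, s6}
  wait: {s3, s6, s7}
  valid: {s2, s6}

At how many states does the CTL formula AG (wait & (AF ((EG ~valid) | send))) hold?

Sat(~valid) = {s0, s1, s3, s4, s5, s7}
EG ~valid: greatest fixpoint, start Z0 = {s0, s1, s3, s4, s5, s7}, keep only states in Sat with some successor in Z. Z1 = {s0, s1, s3, s4}; Z2 = {s0, s3}; Z3 = {s0}; Z4 = ∅; fixed.
Sat(EG ~valid) = ∅
Sat((EG ~valid) | send) = {s1, s4, s6}
AF ((EG ~valid) | send): least fixpoint, start Z0 = {s1, s4, s6}, add states with every successor in Z. Z1 = {s1, s2, s3, s4, s5, s6}; Z2 = {s0, s1, s2, s3, s4, s5, s6, s7}; fixed.
Sat(AF ((EG ~valid) | send)) = {s0, s1, s2, s3, s4, s5, s6, s7}
Sat(wait & (AF ((EG ~valid) | send))) = {s3, s6, s7}
AG (wait & (AF ((EG ~valid) | send))): greatest fixpoint, start Z0 = {s3, s6, s7}, keep only states in Sat with every successor in Z. Z1 = {s6}; fixed.
Sat(AG (wait & (AF ((EG ~valid) | send)))) = {s6}
|Sat(AG (wait & (AF ((EG ~valid) | send))))| = |{s6}| = 1.

1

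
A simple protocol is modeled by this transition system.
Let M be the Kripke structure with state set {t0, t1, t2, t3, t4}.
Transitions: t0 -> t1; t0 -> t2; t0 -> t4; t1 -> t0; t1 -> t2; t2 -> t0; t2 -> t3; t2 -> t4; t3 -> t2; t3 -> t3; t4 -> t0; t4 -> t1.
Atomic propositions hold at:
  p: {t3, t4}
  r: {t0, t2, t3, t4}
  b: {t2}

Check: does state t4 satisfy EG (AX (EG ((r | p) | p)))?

No

Sat(r | p) = {t0, t2, t3, t4}
Sat((r | p) | p) = {t0, t2, t3, t4}
EG ((r | p) | p): greatest fixpoint, start Z0 = {t0, t2, t3, t4}, keep only states in Sat with some successor in Z. Already a fixed point.
Sat(EG ((r | p) | p)) = {t0, t2, t3, t4}
Sat(AX (EG ((r | p) | p))) = {s : every successor in {t0, t2, t3, t4}} = {t1, t2, t3}
EG (AX (EG ((r | p) | p))): greatest fixpoint, start Z0 = {t1, t2, t3}, keep only states in Sat with some successor in Z. Already a fixed point.
Sat(EG (AX (EG ((r | p) | p)))) = {t1, t2, t3}
t4 ∉ Sat(EG (AX (EG ((r | p) | p)))) = {t1, t2, t3}, so the formula does not hold at t4.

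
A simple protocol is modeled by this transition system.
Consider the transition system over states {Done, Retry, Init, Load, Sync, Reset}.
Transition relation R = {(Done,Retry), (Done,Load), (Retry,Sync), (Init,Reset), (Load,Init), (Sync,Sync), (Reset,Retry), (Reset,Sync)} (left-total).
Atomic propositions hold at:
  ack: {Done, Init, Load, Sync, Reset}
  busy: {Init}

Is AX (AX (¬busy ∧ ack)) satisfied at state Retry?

Sat(¬busy) = {Done, Retry, Load, Sync, Reset}
Sat(¬busy ∧ ack) = {Done, Load, Sync, Reset}
Sat(AX (¬busy ∧ ack)) = {s : every successor in {Done, Load, Sync, Reset}} = {Retry, Init, Sync}
Sat(AX (AX (¬busy ∧ ack))) = {s : every successor in {Retry, Init, Sync}} = {Retry, Load, Sync, Reset}
Retry ∈ Sat(AX (AX (¬busy ∧ ack))) = {Retry, Load, Sync, Reset}, so the formula holds at Retry.

Yes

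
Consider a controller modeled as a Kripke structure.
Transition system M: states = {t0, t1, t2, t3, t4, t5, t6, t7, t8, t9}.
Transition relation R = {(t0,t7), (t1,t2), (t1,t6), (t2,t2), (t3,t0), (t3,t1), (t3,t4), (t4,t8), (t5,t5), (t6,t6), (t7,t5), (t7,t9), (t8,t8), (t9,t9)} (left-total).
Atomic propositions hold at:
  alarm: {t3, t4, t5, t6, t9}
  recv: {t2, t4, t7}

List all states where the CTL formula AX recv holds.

Sat(AX recv) = {s : every successor in {t2, t4, t7}} = {t0, t2}

{t0, t2}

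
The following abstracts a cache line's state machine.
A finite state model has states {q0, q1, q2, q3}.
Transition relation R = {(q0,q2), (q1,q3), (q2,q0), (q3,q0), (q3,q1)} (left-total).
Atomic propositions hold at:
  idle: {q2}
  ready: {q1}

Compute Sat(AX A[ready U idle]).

A[ready U idle]: least fixpoint, start Z0 = Sat(idle) = {q2}, add states in Sat(ready) with every successor in Z. Already a fixed point.
Sat(A[ready U idle]) = {q2}
Sat(AX A[ready U idle]) = {s : every successor in {q2}} = {q0}

{q0}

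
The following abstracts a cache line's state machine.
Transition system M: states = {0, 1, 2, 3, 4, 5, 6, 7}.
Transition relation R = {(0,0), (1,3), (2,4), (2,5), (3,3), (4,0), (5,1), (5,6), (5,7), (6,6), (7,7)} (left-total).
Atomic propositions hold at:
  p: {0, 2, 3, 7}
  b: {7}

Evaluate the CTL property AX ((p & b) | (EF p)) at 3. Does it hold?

Sat(p & b) = {7}
EF p: least fixpoint, start Z0 = {0, 2, 3, 7}, add states with some successor in Z. Z1 = {0, 1, 2, 3, 4, 5, 7}; fixed.
Sat(EF p) = {0, 1, 2, 3, 4, 5, 7}
Sat((p & b) | (EF p)) = {0, 1, 2, 3, 4, 5, 7}
Sat(AX ((p & b) | (EF p))) = {s : every successor in {0, 1, 2, 3, 4, 5, 7}} = {0, 1, 2, 3, 4, 7}
3 ∈ Sat(AX ((p & b) | (EF p))) = {0, 1, 2, 3, 4, 7}, so the formula holds at 3.

Yes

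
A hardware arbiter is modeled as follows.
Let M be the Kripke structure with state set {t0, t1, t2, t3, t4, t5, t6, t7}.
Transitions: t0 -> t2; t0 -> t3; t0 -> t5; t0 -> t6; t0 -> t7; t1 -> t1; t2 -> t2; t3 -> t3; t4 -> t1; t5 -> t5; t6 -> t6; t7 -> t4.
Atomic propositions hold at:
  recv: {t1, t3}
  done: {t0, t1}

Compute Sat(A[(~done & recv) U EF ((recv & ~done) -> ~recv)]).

Sat(~done) = {t2, t3, t4, t5, t6, t7}
Sat(~done & recv) = {t3}
Sat(recv & ~done) = {t3}
Sat(~recv) = {t0, t2, t4, t5, t6, t7}
Sat((recv & ~done) -> ~recv) = {t0, t1, t2, t4, t5, t6, t7}
EF ((recv & ~done) -> ~recv): least fixpoint, start Z0 = {t0, t1, t2, t4, t5, t6, t7}, add states with some successor in Z. Already a fixed point.
Sat(EF ((recv & ~done) -> ~recv)) = {t0, t1, t2, t4, t5, t6, t7}
A[(~done & recv) U EF ((recv & ~done) -> ~recv)]: least fixpoint, start Z0 = Sat(EF ((recv & ~done) -> ~recv)) = {t0, t1, t2, t4, t5, t6, t7}, add states in Sat(~done & recv) with every successor in Z. Already a fixed point.
Sat(A[(~done & recv) U EF ((recv & ~done) -> ~recv)]) = {t0, t1, t2, t4, t5, t6, t7}

{t0, t1, t2, t4, t5, t6, t7}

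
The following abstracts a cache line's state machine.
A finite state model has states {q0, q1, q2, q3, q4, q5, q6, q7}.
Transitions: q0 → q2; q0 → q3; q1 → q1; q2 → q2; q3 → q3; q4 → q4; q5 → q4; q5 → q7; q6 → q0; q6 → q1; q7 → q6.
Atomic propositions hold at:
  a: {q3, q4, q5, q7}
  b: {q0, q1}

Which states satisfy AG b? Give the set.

AG b: greatest fixpoint, start Z0 = {q0, q1}, keep only states in Sat with every successor in Z. Z1 = {q1}; fixed.
Sat(AG b) = {q1}

{q1}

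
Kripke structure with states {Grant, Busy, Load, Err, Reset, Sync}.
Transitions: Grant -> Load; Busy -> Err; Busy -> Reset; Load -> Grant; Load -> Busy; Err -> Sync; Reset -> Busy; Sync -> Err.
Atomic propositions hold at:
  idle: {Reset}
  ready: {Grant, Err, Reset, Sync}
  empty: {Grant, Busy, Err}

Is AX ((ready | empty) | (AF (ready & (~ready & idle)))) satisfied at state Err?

Yes

Sat(ready | empty) = {Grant, Busy, Err, Reset, Sync}
Sat(~ready) = {Busy, Load}
Sat(~ready & idle) = ∅
Sat(ready & (~ready & idle)) = ∅
AF (ready & (~ready & idle)): least fixpoint, start Z0 = ∅, add states with every successor in Z. Already a fixed point.
Sat(AF (ready & (~ready & idle))) = ∅
Sat((ready | empty) | (AF (ready & (~ready & idle)))) = {Grant, Busy, Err, Reset, Sync}
Sat(AX ((ready | empty) | (AF (ready & (~ready & idle))))) = {s : every successor in {Grant, Busy, Err, Reset, Sync}} = {Busy, Load, Err, Reset, Sync}
Err ∈ Sat(AX ((ready | empty) | (AF (ready & (~ready & idle))))) = {Busy, Load, Err, Reset, Sync}, so the formula holds at Err.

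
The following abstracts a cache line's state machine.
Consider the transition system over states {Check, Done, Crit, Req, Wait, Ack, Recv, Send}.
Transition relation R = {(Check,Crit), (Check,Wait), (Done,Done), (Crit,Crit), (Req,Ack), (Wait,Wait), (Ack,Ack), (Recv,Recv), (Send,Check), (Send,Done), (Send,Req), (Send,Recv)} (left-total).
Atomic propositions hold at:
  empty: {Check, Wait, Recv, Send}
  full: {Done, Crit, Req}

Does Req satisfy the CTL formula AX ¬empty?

Sat(¬empty) = {Done, Crit, Req, Ack}
Sat(AX ¬empty) = {s : every successor in {Done, Crit, Req, Ack}} = {Done, Crit, Req, Ack}
Req ∈ Sat(AX ¬empty) = {Done, Crit, Req, Ack}, so the formula holds at Req.

Yes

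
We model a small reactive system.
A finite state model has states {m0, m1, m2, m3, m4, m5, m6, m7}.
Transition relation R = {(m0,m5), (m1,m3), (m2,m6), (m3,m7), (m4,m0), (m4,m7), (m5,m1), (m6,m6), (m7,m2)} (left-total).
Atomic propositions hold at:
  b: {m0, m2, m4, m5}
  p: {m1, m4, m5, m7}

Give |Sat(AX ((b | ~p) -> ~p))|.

7

Sat(~p) = {m0, m2, m3, m6}
Sat(b | ~p) = {m0, m2, m3, m4, m5, m6}
Sat((b | ~p) -> ~p) = {m0, m1, m2, m3, m6, m7}
Sat(AX ((b | ~p) -> ~p)) = {s : every successor in {m0, m1, m2, m3, m6, m7}} = {m1, m2, m3, m4, m5, m6, m7}
|Sat(AX ((b | ~p) -> ~p))| = |{m1, m2, m3, m4, m5, m6, m7}| = 7.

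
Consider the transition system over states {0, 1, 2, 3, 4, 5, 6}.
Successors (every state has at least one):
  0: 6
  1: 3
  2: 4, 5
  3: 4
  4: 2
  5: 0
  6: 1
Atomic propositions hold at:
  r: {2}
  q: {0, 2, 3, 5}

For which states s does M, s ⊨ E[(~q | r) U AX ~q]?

{0, 1, 3, 6}

Sat(~q) = {1, 4, 6}
Sat(~q | r) = {1, 2, 4, 6}
Sat(AX ~q) = {s : every successor in {1, 4, 6}} = {0, 3, 6}
E[(~q | r) U AX ~q]: least fixpoint, start Z0 = Sat(AX ~q) = {0, 3, 6}, add states in Sat(~q | r) with some successor in Z. Z1 = {0, 1, 3, 6}; fixed.
Sat(E[(~q | r) U AX ~q]) = {0, 1, 3, 6}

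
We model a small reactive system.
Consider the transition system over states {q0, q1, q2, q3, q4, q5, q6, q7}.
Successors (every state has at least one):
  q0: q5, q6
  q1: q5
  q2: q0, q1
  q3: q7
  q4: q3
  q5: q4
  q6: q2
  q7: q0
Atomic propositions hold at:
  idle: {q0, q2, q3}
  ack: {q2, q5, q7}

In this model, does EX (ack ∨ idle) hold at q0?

Yes

Sat(ack ∨ idle) = {q0, q2, q3, q5, q7}
Sat(EX (ack ∨ idle)) = {s : some successor in {q0, q2, q3, q5, q7}} = {q0, q1, q2, q3, q4, q6, q7}
q0 ∈ Sat(EX (ack ∨ idle)) = {q0, q1, q2, q3, q4, q6, q7}, so the formula holds at q0.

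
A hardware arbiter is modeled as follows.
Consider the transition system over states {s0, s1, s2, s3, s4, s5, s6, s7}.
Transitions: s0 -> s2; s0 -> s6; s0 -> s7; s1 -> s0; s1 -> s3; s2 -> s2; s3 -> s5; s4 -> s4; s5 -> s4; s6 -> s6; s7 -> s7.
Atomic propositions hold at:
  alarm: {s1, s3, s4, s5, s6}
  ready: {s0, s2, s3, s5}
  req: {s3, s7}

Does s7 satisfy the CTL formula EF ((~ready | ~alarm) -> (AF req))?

Yes

Sat(~ready) = {s1, s4, s6, s7}
Sat(~alarm) = {s0, s2, s7}
Sat(~ready | ~alarm) = {s0, s1, s2, s4, s6, s7}
AF req: least fixpoint, start Z0 = {s3, s7}, add states with every successor in Z. Already a fixed point.
Sat(AF req) = {s3, s7}
Sat((~ready | ~alarm) -> (AF req)) = {s3, s5, s7}
EF ((~ready | ~alarm) -> (AF req)): least fixpoint, start Z0 = {s3, s5, s7}, add states with some successor in Z. Z1 = {s0, s1, s3, s5, s7}; fixed.
Sat(EF ((~ready | ~alarm) -> (AF req))) = {s0, s1, s3, s5, s7}
s7 ∈ Sat(EF ((~ready | ~alarm) -> (AF req))) = {s0, s1, s3, s5, s7}, so the formula holds at s7.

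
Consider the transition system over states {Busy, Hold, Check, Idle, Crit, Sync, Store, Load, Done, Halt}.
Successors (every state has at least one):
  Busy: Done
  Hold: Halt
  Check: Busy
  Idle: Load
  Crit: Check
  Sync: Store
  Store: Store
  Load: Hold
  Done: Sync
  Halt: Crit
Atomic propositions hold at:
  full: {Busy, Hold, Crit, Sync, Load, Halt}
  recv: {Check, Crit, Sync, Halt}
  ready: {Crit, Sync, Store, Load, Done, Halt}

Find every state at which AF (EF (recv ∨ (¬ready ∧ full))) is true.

{Busy, Hold, Check, Idle, Crit, Sync, Load, Done, Halt}

Sat(¬ready) = {Busy, Hold, Check, Idle}
Sat(¬ready ∧ full) = {Busy, Hold}
Sat(recv ∨ (¬ready ∧ full)) = {Busy, Hold, Check, Crit, Sync, Halt}
EF (recv ∨ (¬ready ∧ full)): least fixpoint, start Z0 = {Busy, Hold, Check, Crit, Sync, Halt}, add states with some successor in Z. Z1 = {Busy, Hold, Check, Crit, Sync, Load, Done, Halt}; Z2 = {Busy, Hold, Check, Idle, Crit, Sync, Load, Done, Halt}; fixed.
Sat(EF (recv ∨ (¬ready ∧ full))) = {Busy, Hold, Check, Idle, Crit, Sync, Load, Done, Halt}
AF (EF (recv ∨ (¬ready ∧ full))): least fixpoint, start Z0 = {Busy, Hold, Check, Idle, Crit, Sync, Load, Done, Halt}, add states with every successor in Z. Already a fixed point.
Sat(AF (EF (recv ∨ (¬ready ∧ full)))) = {Busy, Hold, Check, Idle, Crit, Sync, Load, Done, Halt}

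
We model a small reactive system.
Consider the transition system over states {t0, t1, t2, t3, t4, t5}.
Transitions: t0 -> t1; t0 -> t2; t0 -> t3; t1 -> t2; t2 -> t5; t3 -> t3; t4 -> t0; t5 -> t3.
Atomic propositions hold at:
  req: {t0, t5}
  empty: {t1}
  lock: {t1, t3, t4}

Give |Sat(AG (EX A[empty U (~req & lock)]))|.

Sat(~req) = {t1, t2, t3, t4}
Sat(~req & lock) = {t1, t3, t4}
A[empty U (~req & lock)]: least fixpoint, start Z0 = Sat((~req & lock)) = {t1, t3, t4}, add states in Sat(empty) with every successor in Z. Already a fixed point.
Sat(A[empty U (~req & lock)]) = {t1, t3, t4}
Sat(EX A[empty U (~req & lock)]) = {s : some successor in {t1, t3, t4}} = {t0, t3, t5}
AG (EX A[empty U (~req & lock)]): greatest fixpoint, start Z0 = {t0, t3, t5}, keep only states in Sat with every successor in Z. Z1 = {t3, t5}; fixed.
Sat(AG (EX A[empty U (~req & lock)])) = {t3, t5}
|Sat(AG (EX A[empty U (~req & lock)]))| = |{t3, t5}| = 2.

2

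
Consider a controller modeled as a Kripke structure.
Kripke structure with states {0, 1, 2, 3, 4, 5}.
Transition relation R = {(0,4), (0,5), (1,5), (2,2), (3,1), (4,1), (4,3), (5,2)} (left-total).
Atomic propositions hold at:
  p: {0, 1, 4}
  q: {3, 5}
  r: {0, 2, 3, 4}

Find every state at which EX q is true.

Sat(EX q) = {s : some successor in {3, 5}} = {0, 1, 4}

{0, 1, 4}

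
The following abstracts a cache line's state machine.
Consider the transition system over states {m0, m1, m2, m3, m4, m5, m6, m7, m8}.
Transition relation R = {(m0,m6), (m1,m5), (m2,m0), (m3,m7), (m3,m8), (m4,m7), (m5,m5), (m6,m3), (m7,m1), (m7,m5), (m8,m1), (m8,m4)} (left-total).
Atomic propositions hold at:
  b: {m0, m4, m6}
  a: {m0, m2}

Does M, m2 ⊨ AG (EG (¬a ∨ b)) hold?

Sat(¬a) = {m1, m3, m4, m5, m6, m7, m8}
Sat(¬a ∨ b) = {m0, m1, m3, m4, m5, m6, m7, m8}
EG (¬a ∨ b): greatest fixpoint, start Z0 = {m0, m1, m3, m4, m5, m6, m7, m8}, keep only states in Sat with some successor in Z. Already a fixed point.
Sat(EG (¬a ∨ b)) = {m0, m1, m3, m4, m5, m6, m7, m8}
AG (EG (¬a ∨ b)): greatest fixpoint, start Z0 = {m0, m1, m3, m4, m5, m6, m7, m8}, keep only states in Sat with every successor in Z. Already a fixed point.
Sat(AG (EG (¬a ∨ b))) = {m0, m1, m3, m4, m5, m6, m7, m8}
m2 ∉ Sat(AG (EG (¬a ∨ b))) = {m0, m1, m3, m4, m5, m6, m7, m8}, so the formula does not hold at m2.

No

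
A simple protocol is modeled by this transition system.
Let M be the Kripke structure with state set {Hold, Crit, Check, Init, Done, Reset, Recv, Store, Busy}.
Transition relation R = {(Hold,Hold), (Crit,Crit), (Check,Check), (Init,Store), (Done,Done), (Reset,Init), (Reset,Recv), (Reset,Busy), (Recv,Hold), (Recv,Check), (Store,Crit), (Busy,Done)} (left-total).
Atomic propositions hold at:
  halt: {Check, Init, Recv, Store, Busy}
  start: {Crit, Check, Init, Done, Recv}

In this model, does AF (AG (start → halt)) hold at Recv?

Sat(start → halt) = {Hold, Check, Init, Reset, Recv, Store, Busy}
AG (start → halt): greatest fixpoint, start Z0 = {Hold, Check, Init, Reset, Recv, Store, Busy}, keep only states in Sat with every successor in Z. Z1 = {Hold, Check, Init, Reset, Recv}; Z2 = {Hold, Check, Recv}; fixed.
Sat(AG (start → halt)) = {Hold, Check, Recv}
AF (AG (start → halt)): least fixpoint, start Z0 = {Hold, Check, Recv}, add states with every successor in Z. Already a fixed point.
Sat(AF (AG (start → halt))) = {Hold, Check, Recv}
Recv ∈ Sat(AF (AG (start → halt))) = {Hold, Check, Recv}, so the formula holds at Recv.

Yes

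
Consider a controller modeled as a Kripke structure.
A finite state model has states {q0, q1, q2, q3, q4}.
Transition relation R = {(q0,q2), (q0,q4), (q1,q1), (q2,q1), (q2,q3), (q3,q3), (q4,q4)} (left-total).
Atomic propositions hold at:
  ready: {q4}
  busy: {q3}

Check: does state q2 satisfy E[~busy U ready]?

No

Sat(~busy) = {q0, q1, q2, q4}
E[~busy U ready]: least fixpoint, start Z0 = Sat(ready) = {q4}, add states in Sat(~busy) with some successor in Z. Z1 = {q0, q4}; fixed.
Sat(E[~busy U ready]) = {q0, q4}
q2 ∉ Sat(E[~busy U ready]) = {q0, q4}, so the formula does not hold at q2.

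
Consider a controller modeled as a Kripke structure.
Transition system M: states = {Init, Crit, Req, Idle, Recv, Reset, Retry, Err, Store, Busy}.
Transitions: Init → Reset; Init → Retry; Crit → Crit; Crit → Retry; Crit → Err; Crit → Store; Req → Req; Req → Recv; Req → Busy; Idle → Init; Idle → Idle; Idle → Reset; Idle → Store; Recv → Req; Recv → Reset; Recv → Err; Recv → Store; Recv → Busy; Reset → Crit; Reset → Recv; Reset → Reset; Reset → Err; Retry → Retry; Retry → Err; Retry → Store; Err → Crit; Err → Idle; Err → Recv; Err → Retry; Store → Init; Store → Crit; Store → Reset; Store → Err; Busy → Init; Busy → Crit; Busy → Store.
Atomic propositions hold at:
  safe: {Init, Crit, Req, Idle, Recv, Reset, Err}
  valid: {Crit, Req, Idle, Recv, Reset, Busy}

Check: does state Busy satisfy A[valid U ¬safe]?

Sat(¬safe) = {Retry, Store, Busy}
A[valid U ¬safe]: least fixpoint, start Z0 = Sat(¬safe) = {Retry, Store, Busy}, add states in Sat(valid) with every successor in Z. Already a fixed point.
Sat(A[valid U ¬safe]) = {Retry, Store, Busy}
Busy ∈ Sat(A[valid U ¬safe]) = {Retry, Store, Busy}, so the formula holds at Busy.

Yes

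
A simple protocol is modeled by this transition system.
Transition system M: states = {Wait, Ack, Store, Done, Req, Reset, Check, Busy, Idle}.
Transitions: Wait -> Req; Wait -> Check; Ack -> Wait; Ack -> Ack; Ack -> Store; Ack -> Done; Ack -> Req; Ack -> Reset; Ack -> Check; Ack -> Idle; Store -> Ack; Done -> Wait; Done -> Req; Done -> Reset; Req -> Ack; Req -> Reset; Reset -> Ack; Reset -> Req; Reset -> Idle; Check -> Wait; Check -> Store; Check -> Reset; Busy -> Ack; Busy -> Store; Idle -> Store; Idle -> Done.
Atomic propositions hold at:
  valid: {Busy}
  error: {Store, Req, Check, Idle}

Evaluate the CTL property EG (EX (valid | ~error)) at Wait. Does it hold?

No

Sat(~error) = {Wait, Ack, Done, Reset, Busy}
Sat(valid | ~error) = {Wait, Ack, Done, Reset, Busy}
Sat(EX (valid | ~error)) = {s : some successor in {Wait, Ack, Done, Reset, Busy}} = {Ack, Store, Done, Req, Reset, Check, Busy, Idle}
EG (EX (valid | ~error)): greatest fixpoint, start Z0 = {Ack, Store, Done, Req, Reset, Check, Busy, Idle}, keep only states in Sat with some successor in Z. Already a fixed point.
Sat(EG (EX (valid | ~error))) = {Ack, Store, Done, Req, Reset, Check, Busy, Idle}
Wait ∉ Sat(EG (EX (valid | ~error))) = {Ack, Store, Done, Req, Reset, Check, Busy, Idle}, so the formula does not hold at Wait.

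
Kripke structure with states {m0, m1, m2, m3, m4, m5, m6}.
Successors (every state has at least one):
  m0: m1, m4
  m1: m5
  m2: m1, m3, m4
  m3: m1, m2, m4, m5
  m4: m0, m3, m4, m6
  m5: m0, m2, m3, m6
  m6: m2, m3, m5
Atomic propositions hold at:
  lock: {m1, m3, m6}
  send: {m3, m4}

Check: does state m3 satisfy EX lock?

Yes

Sat(EX lock) = {s : some successor in {m1, m3, m6}} = {m0, m2, m3, m4, m5, m6}
m3 ∈ Sat(EX lock) = {m0, m2, m3, m4, m5, m6}, so the formula holds at m3.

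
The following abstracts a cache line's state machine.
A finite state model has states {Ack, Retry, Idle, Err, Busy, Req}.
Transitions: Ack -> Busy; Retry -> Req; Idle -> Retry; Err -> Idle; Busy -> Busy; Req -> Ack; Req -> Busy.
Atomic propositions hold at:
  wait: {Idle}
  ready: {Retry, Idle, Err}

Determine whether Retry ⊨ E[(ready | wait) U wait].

Sat(ready | wait) = {Retry, Idle, Err}
E[(ready | wait) U wait]: least fixpoint, start Z0 = Sat(wait) = {Idle}, add states in Sat(ready | wait) with some successor in Z. Z1 = {Idle, Err}; fixed.
Sat(E[(ready | wait) U wait]) = {Idle, Err}
Retry ∉ Sat(E[(ready | wait) U wait]) = {Idle, Err}, so the formula does not hold at Retry.

No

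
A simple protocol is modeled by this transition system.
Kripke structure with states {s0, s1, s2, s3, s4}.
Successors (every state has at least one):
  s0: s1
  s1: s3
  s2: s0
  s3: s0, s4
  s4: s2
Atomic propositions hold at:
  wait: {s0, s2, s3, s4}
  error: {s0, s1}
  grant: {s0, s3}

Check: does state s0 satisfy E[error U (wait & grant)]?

Yes

Sat(wait & grant) = {s0, s3}
E[error U (wait & grant)]: least fixpoint, start Z0 = Sat((wait & grant)) = {s0, s3}, add states in Sat(error) with some successor in Z. Z1 = {s0, s1, s3}; fixed.
Sat(E[error U (wait & grant)]) = {s0, s1, s3}
s0 ∈ Sat(E[error U (wait & grant)]) = {s0, s1, s3}, so the formula holds at s0.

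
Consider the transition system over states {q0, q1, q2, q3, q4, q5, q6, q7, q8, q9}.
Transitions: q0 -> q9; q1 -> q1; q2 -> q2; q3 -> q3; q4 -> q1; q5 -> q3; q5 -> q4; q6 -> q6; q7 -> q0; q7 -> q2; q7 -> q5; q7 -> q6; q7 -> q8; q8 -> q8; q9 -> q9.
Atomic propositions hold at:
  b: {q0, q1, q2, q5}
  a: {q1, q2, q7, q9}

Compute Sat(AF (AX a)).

Sat(AX a) = {s : every successor in {q1, q2, q7, q9}} = {q0, q1, q2, q4, q9}
AF (AX a): least fixpoint, start Z0 = {q0, q1, q2, q4, q9}, add states with every successor in Z. Already a fixed point.
Sat(AF (AX a)) = {q0, q1, q2, q4, q9}

{q0, q1, q2, q4, q9}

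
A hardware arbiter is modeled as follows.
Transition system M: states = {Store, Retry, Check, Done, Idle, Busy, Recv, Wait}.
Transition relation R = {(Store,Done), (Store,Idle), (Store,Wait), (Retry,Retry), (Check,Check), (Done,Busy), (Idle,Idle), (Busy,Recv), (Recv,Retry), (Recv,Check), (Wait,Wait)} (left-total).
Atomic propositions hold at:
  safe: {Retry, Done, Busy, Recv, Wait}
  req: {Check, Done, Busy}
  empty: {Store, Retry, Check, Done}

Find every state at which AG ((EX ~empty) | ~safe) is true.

Sat(~empty) = {Idle, Busy, Recv, Wait}
Sat(EX ~empty) = {s : some successor in {Idle, Busy, Recv, Wait}} = {Store, Done, Idle, Busy, Wait}
Sat(~safe) = {Store, Check, Idle}
Sat((EX ~empty) | ~safe) = {Store, Check, Done, Idle, Busy, Wait}
AG ((EX ~empty) | ~safe): greatest fixpoint, start Z0 = {Store, Check, Done, Idle, Busy, Wait}, keep only states in Sat with every successor in Z. Z1 = {Store, Check, Done, Idle, Wait}; Z2 = {Store, Check, Idle, Wait}; Z3 = {Check, Idle, Wait}; fixed.
Sat(AG ((EX ~empty) | ~safe)) = {Check, Idle, Wait}

{Check, Idle, Wait}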